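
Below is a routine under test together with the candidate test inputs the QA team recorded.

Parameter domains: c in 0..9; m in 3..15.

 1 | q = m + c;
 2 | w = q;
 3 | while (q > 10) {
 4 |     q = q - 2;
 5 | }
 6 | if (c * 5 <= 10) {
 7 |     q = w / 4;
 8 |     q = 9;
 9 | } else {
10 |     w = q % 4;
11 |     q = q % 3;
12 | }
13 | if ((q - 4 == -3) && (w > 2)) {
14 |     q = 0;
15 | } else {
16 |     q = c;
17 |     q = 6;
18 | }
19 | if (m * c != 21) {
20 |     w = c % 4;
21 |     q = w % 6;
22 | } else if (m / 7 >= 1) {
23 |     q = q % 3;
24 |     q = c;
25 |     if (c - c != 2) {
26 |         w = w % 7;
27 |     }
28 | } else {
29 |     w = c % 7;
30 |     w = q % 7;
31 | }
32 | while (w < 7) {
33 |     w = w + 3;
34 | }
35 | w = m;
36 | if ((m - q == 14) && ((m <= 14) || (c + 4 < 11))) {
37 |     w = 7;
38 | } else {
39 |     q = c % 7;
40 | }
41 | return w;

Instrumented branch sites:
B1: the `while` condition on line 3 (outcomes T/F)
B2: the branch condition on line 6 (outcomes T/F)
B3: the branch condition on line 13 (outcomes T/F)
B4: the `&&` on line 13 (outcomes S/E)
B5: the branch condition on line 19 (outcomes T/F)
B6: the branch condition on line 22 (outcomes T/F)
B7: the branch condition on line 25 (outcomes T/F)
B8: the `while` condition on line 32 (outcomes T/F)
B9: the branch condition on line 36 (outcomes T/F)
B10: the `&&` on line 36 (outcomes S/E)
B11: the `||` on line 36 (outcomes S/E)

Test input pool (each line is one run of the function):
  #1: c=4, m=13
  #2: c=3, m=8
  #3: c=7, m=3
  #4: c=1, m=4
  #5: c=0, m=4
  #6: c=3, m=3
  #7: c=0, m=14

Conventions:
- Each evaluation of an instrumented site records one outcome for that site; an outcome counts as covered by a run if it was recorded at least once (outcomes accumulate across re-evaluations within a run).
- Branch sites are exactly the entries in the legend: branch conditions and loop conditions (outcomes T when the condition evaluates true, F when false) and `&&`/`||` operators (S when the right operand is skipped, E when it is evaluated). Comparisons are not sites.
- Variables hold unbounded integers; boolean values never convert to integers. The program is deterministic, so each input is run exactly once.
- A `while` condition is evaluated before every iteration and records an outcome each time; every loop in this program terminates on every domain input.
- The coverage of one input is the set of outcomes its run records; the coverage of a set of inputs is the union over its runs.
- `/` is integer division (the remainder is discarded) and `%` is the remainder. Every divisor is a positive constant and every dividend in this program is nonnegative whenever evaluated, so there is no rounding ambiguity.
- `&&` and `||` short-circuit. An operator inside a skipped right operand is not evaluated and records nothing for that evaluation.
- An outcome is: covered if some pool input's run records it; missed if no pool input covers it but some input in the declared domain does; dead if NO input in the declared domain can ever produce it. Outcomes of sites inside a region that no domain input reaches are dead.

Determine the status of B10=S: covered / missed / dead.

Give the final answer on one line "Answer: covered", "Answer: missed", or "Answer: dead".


B10=S is recorded by pool input(s) 1, 2, 3, 4, 5, 6 -> covered
Answer: covered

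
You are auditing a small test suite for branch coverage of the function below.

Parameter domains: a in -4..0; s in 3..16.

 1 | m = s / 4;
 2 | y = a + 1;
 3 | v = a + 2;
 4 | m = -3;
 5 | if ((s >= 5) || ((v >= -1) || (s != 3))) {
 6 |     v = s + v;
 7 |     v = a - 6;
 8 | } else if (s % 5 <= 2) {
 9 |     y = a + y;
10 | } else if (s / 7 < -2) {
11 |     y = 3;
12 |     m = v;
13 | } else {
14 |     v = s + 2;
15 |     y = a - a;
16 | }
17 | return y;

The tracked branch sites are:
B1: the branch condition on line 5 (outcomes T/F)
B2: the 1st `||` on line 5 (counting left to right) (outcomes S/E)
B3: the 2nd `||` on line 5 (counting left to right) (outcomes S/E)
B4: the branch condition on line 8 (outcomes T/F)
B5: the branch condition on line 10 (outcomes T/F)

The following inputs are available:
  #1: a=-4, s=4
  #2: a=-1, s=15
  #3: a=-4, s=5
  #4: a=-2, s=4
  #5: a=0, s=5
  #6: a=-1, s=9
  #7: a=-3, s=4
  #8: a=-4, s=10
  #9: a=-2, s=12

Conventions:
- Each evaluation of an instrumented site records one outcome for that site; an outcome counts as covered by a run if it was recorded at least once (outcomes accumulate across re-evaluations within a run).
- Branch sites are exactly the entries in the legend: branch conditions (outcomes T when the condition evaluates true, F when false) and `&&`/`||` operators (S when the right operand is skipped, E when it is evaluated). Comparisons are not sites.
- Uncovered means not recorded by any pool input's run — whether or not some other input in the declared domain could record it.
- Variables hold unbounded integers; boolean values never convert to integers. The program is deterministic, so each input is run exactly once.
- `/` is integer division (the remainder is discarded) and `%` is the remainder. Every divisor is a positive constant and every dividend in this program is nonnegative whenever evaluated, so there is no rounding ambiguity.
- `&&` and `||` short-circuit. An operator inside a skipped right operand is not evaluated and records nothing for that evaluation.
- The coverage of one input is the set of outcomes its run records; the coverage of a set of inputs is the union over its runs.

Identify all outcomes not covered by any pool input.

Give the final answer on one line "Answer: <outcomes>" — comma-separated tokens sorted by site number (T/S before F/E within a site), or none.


input #1 (a=-4, s=4): covers B1=T, B2=E, B3=E
input #2 (a=-1, s=15): covers B1=T, B2=S
input #3 (a=-4, s=5): covers B1=T, B2=S
input #4 (a=-2, s=4): covers B1=T, B2=E, B3=S
input #5 (a=0, s=5): covers B1=T, B2=S
input #6 (a=-1, s=9): covers B1=T, B2=S
input #7 (a=-3, s=4): covers B1=T, B2=E, B3=S
input #8 (a=-4, s=10): covers B1=T, B2=S
input #9 (a=-2, s=12): covers B1=T, B2=S
union over the pool: B1=T, B2=S, B2=E, B3=S, B3=E
uncovered (5 of 10): B1=F, B4=T, B4=F, B5=T, B5=F
Answer: B1=F, B4=T, B4=F, B5=T, B5=F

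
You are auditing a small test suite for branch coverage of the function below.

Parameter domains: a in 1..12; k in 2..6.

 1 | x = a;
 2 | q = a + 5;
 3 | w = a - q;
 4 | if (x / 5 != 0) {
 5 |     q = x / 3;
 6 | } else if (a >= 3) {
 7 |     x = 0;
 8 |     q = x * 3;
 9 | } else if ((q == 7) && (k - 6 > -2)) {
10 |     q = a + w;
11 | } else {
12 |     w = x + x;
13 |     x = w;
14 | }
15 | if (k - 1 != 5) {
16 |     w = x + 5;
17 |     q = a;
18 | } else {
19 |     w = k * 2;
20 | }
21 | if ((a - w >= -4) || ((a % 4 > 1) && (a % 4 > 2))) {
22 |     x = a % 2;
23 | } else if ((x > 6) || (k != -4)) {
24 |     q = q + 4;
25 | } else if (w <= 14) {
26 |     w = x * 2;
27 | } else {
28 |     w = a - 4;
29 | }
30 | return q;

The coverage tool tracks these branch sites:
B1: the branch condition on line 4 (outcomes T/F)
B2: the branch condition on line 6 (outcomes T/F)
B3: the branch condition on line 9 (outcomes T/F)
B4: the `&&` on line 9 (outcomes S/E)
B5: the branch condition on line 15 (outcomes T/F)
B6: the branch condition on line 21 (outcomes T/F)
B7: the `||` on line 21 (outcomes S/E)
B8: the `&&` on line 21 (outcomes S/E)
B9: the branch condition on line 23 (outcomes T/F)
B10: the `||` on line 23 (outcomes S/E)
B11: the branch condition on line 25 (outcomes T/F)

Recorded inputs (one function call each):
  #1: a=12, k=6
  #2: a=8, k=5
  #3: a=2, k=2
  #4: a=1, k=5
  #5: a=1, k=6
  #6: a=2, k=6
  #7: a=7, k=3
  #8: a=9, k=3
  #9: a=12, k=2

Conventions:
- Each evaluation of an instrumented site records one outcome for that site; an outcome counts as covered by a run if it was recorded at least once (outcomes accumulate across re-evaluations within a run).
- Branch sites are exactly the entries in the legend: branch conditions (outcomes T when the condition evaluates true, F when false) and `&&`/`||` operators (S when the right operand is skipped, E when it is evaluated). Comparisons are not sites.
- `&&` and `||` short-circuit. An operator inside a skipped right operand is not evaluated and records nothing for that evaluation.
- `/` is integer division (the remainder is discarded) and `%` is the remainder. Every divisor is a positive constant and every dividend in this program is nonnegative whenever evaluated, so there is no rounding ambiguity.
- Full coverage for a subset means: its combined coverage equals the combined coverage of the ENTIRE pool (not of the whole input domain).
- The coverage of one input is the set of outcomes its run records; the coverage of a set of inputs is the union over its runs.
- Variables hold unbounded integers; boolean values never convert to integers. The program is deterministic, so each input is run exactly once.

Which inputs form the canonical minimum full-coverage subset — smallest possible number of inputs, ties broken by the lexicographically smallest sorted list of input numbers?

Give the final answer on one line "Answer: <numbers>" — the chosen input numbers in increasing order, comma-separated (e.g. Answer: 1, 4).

input #1 (a=12, k=6): covers B1=T, B5=F, B6=T, B7=S
input #2 (a=8, k=5): covers B1=T, B5=T, B6=F, B7=E, B8=S, B9=T, B10=S
input #3 (a=2, k=2): covers B1=F, B2=F, B3=F, B4=E, B5=T, B6=F, B7=E, B8=E, B9=T, B10=E
input #4 (a=1, k=5): covers B1=F, B2=F, B3=F, B4=S, B5=T, B6=F, B7=E, B8=S, B9=T, B10=E
input #5 (a=1, k=6): covers B1=F, B2=F, B3=F, B4=S, B5=F, B6=F, B7=E, B8=S, B9=T, B10=E
input #6 (a=2, k=6): covers B1=F, B2=F, B3=T, B4=E, B5=F, B6=F, B7=E, B8=E, B9=T, B10=E
input #7 (a=7, k=3): covers B1=T, B5=T, B6=T, B7=E, B8=E
input #8 (a=9, k=3): covers B1=T, B5=T, B6=F, B7=E, B8=S, B9=T, B10=S
input #9 (a=12, k=2): covers B1=T, B5=T, B6=F, B7=E, B8=S, B9=T, B10=S
union over all inputs: B1=T, B1=F, B2=F, B3=T, B3=F, B4=S, B4=E, B5=T, B5=F, B6=T, B6=F, B7=S, B7=E, B8=S, B8=E, B9=T, B10=S, B10=E (18 outcomes)
no size-1 subset reaches all 18 outcomes (best union: 10/18)
no size-2 subset reaches all 18 outcomes (best union: 14/18)
no size-3 subset reaches all 18 outcomes (best union: 17/18)
size 4: inputs {1, 2, 4, 6} cover all 18 outcomes, and no lexicographically smaller subset of this size does

Answer: 1, 2, 4, 6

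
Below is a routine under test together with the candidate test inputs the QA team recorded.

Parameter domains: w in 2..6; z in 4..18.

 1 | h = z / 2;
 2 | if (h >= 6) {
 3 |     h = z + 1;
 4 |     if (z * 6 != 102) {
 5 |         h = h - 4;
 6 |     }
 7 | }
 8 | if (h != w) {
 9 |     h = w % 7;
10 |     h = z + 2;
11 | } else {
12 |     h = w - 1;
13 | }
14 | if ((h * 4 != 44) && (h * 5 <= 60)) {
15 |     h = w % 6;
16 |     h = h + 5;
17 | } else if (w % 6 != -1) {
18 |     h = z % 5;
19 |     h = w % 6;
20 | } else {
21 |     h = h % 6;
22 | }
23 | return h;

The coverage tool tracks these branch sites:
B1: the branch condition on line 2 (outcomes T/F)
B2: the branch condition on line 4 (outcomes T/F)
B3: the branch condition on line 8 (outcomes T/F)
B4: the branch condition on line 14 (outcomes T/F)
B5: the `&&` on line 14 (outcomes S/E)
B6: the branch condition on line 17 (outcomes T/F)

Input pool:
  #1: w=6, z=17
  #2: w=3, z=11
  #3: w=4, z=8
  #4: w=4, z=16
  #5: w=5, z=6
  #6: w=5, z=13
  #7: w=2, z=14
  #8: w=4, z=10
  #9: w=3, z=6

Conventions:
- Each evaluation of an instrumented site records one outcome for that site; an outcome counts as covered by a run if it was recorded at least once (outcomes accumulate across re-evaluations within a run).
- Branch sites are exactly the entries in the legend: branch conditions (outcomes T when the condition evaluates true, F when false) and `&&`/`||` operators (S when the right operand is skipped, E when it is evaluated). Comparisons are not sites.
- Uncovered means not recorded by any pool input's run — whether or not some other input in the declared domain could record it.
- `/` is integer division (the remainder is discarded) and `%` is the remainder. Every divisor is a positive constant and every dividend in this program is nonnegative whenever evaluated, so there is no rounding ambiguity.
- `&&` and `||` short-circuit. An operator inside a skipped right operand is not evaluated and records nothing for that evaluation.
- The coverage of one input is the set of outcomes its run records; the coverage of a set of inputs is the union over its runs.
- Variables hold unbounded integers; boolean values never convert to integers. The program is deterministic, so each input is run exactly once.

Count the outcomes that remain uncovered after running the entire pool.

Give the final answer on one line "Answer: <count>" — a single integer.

test 1 (w=6, z=17) fires B1->T, B2->F, B3->T, B5->E, B4->F, B6->T; hits B1=T, B2=F, B3=T, B4=F, B5=E, B6=T
test 2 (w=3, z=11) fires B1->F, B3->T, B5->E, B4->F, B6->T; hits B1=F, B3=T, B4=F, B5=E, B6=T
test 3 (w=4, z=8) fires B1->F, B3->F, B5->E, B4->T; hits B1=F, B3=F, B4=T, B5=E
test 4 (w=4, z=16) fires B1->T, B2->T, B3->T, B5->E, B4->F, B6->T; hits B1=T, B2=T, B3=T, B4=F, B5=E, B6=T
test 5 (w=5, z=6) fires B1->F, B3->T, B5->E, B4->T; hits B1=F, B3=T, B4=T, B5=E
test 6 (w=5, z=13) fires B1->T, B2->T, B3->T, B5->E, B4->F, B6->T; hits B1=T, B2=T, B3=T, B4=F, B5=E, B6=T
test 7 (w=2, z=14) fires B1->T, B2->T, B3->T, B5->E, B4->F, B6->T; hits B1=T, B2=T, B3=T, B4=F, B5=E, B6=T
test 8 (w=4, z=10) fires B1->F, B3->T, B5->E, B4->T; hits B1=F, B3=T, B4=T, B5=E
test 9 (w=3, z=6) fires B1->F, B3->F, B5->E, B4->T; hits B1=F, B3=F, B4=T, B5=E
union over the pool: B1=T, B1=F, B2=T, B2=F, B3=T, B3=F, B4=T, B4=F, B5=E, B6=T
uncovered (2 of 12): B5=S, B6=F

Answer: 2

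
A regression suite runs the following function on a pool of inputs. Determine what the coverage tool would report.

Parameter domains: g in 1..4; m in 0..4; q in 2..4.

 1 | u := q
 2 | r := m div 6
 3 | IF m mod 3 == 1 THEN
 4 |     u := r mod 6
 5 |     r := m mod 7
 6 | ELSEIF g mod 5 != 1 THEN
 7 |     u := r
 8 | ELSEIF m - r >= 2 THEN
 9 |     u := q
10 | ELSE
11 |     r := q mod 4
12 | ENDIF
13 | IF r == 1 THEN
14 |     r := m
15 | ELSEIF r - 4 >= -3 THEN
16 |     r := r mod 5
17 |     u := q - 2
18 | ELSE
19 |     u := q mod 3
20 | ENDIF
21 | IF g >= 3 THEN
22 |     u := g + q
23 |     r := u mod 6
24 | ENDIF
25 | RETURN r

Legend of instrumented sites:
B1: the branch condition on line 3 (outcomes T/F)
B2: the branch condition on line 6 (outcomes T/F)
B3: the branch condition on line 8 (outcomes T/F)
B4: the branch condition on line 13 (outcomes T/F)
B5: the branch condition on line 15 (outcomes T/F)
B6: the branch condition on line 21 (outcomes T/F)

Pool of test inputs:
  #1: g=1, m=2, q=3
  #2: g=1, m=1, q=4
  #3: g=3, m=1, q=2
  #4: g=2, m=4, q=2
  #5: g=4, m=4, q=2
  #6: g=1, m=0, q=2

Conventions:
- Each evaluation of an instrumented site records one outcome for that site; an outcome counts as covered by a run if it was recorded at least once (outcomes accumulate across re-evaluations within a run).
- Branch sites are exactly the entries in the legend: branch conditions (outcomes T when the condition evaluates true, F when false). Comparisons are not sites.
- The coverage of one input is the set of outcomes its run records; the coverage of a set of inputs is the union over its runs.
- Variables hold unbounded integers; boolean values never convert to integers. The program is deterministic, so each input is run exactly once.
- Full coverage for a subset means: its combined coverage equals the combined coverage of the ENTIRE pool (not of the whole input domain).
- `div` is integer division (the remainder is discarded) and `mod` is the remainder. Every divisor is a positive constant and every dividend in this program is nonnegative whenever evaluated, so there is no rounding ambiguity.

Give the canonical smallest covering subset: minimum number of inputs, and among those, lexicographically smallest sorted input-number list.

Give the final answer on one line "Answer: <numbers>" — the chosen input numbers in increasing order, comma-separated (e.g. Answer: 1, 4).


#1 (g=1, m=2, q=3) -> B1->F, B2->F, B3->T, B4->F, B5->F, B6->F; covered: B1=F, B2=F, B3=T, B4=F, B5=F, B6=F
#2 (g=1, m=1, q=4) -> B1->T, B4->T, B6->F; covered: B1=T, B4=T, B6=F
#3 (g=3, m=1, q=2) -> B1->T, B4->T, B6->T; covered: B1=T, B4=T, B6=T
#4 (g=2, m=4, q=2) -> B1->T, B4->F, B5->T, B6->F; covered: B1=T, B4=F, B5=T, B6=F
#5 (g=4, m=4, q=2) -> B1->T, B4->F, B5->T, B6->T; covered: B1=T, B4=F, B5=T, B6=T
#6 (g=1, m=0, q=2) -> B1->F, B2->F, B3->F, B4->F, B5->T, B6->F; covered: B1=F, B2=F, B3=F, B4=F, B5=T, B6=F
together the pool reaches 11 outcomes: B1=T, B1=F, B2=F, B3=T, B3=F, B4=T, B4=F, B5=T, B5=F, B6=T, B6=F
every size-1 subset falls short of the 11 outcomes (best: 6/11)
every size-2 subset falls short of the 11 outcomes (best: 9/11)
at size 3, {1, 3, 6} reaches all 11 outcomes; every lexicographically earlier size-3 subset fails
Answer: 1, 3, 6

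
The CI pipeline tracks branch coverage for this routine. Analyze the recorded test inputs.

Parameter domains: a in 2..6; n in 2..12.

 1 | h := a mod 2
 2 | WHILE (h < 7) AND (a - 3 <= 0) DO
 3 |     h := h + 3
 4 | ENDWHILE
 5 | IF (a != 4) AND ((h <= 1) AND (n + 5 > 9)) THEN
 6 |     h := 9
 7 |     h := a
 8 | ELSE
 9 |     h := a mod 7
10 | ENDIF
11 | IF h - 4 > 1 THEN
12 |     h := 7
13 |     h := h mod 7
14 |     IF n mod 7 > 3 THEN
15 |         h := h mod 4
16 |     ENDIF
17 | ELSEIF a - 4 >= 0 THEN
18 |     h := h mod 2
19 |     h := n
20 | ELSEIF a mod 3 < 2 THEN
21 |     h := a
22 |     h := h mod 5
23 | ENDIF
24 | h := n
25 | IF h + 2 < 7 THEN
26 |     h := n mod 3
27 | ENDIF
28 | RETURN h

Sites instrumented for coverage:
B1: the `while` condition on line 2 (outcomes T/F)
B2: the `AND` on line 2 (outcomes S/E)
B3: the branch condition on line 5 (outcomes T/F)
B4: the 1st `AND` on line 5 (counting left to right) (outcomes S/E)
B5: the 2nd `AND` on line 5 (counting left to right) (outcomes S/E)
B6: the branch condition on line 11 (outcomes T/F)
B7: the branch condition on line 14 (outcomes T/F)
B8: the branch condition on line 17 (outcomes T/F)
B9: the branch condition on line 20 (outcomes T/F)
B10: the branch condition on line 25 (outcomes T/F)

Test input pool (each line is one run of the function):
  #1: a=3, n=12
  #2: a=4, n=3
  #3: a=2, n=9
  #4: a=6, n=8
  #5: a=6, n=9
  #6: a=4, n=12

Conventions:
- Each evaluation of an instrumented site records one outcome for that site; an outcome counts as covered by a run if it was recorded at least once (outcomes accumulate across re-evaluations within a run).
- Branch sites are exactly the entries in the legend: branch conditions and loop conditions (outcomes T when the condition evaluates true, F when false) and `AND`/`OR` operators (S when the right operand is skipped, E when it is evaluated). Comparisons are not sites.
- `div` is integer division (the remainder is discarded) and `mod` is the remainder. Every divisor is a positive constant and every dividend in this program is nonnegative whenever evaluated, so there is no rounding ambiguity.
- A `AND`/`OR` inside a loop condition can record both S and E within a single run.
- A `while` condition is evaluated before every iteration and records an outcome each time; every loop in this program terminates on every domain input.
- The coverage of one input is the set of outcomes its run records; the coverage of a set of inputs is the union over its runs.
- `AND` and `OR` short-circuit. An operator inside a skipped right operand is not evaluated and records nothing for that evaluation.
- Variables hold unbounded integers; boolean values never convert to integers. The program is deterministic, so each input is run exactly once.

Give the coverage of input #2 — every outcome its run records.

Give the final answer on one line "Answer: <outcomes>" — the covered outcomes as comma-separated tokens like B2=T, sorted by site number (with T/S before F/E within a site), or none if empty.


Tracing the run of input #2 (a=4, n=3):
  B2->E, B1->F, B4->S, B3->F, B6->F, B8->T, B10->T
distinct outcomes covered: B1=F, B2=E, B3=F, B4=S, B6=F, B8=T, B10=T
Answer: B1=F, B2=E, B3=F, B4=S, B6=F, B8=T, B10=T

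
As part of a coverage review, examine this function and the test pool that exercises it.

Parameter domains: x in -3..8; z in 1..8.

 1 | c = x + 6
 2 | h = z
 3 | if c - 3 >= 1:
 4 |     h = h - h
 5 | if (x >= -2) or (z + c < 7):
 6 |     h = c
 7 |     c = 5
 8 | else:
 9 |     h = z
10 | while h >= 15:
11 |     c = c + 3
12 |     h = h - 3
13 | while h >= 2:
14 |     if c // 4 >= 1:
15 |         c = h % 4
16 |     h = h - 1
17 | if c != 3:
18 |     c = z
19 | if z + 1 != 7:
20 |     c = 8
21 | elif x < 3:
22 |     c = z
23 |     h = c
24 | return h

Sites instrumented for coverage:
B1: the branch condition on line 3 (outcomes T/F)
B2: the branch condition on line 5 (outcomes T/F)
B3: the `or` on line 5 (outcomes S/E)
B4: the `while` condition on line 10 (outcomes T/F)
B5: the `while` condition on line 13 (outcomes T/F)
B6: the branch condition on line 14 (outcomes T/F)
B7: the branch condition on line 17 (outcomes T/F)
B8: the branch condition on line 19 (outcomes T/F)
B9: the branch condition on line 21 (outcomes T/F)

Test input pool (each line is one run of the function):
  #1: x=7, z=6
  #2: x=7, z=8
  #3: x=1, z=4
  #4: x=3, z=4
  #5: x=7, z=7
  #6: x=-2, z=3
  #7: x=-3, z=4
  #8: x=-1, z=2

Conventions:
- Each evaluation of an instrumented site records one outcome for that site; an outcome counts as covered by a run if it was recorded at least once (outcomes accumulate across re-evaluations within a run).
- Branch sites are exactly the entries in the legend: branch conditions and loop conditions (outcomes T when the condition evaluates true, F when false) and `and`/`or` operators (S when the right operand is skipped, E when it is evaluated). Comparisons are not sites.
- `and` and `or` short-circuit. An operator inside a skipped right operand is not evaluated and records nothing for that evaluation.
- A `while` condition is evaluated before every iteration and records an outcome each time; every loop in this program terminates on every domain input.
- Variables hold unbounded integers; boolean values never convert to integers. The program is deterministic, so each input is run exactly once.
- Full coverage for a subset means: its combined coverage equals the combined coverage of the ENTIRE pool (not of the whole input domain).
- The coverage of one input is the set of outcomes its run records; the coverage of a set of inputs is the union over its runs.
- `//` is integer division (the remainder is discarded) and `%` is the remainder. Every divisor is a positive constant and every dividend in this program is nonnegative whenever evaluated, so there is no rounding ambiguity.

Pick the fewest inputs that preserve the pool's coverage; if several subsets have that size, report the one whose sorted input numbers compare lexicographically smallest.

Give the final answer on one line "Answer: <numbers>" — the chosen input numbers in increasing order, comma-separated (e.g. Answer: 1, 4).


#1 (x=7, z=6) -> B1->T, B3->S, B2->T, B4->F, B5->T, B6->T, B5->T, B6->F, B5->T, B6->F, B5->T, B6->F, B5->T, B6->F, ...; covered: B1=T, B2=T, B3=S, B4=F, B5=T, B5=F, B6=T, B6=F, B7=T, B8=F, B9=F
#2 (x=7, z=8) -> B1->T, B3->S, B2->T, B4->F, B5->T, B6->T, B5->T, B6->F, B5->T, B6->F, B5->T, B6->F, B5->T, B6->F, ...; covered: B1=T, B2=T, B3=S, B4=F, B5=T, B5=F, B6=T, B6=F, B7=T, B8=T
#3 (x=1, z=4) -> B1->T, B3->S, B2->T, B4->F, B5->T, B6->T, B5->T, B6->F, B5->T, B6->F, B5->T, B6->F, B5->T, B6->F, ...; covered: B1=T, B2=T, B3=S, B4=F, B5=T, B5=F, B6=T, B6=F, B7=F, B8=T
#4 (x=3, z=4) -> B1->T, B3->S, B2->T, B4->F, B5->T, B6->T, B5->T, B6->F, B5->T, B6->F, B5->T, B6->F, B5->T, B6->F, ...; covered: B1=T, B2=T, B3=S, B4=F, B5=T, B5=F, B6=T, B6=F, B7=T, B8=T
#5 (x=7, z=7) -> B1->T, B3->S, B2->T, B4->F, B5->T, B6->T, B5->T, B6->F, B5->T, B6->F, B5->T, B6->F, B5->T, B6->F, ...; covered: B1=T, B2=T, B3=S, B4=F, B5=T, B5=F, B6=T, B6=F, B7=T, B8=T
#6 (x=-2, z=3) -> B1->T, B3->S, B2->T, B4->F, B5->T, B6->T, B5->T, B6->F, B5->T, B6->F, B5->F, B7->T, B8->T; covered: B1=T, B2=T, B3=S, B4=F, B5=T, B5=F, B6=T, B6=F, B7=T, B8=T
#7 (x=-3, z=4) -> B1->F, B3->E, B2->F, B4->F, B5->T, B6->F, B5->T, B6->F, B5->T, B6->F, B5->F, B7->F, B8->T; covered: B1=F, B2=F, B3=E, B4=F, B5=T, B5=F, B6=F, B7=F, B8=T
#8 (x=-1, z=2) -> B1->T, B3->S, B2->T, B4->F, B5->T, B6->T, B5->T, B6->F, B5->T, B6->F, B5->T, B6->F, B5->F, B7->T, ...; covered: B1=T, B2=T, B3=S, B4=F, B5=T, B5=F, B6=T, B6=F, B7=T, B8=T
the full pool covers 16 outcomes: B1=T, B1=F, B2=T, B2=F, B3=S, B3=E, B4=F, B5=T, B5=F, B6=T, B6=F, B7=T, B7=F, B8=T, B8=F, B9=F
no size-1 subset reaches all 16 outcomes (best union: 11/16)
the canonical winner is {1, 7}: size 2, full 16-outcome coverage, earliest index list among size-2 covers
Answer: 1, 7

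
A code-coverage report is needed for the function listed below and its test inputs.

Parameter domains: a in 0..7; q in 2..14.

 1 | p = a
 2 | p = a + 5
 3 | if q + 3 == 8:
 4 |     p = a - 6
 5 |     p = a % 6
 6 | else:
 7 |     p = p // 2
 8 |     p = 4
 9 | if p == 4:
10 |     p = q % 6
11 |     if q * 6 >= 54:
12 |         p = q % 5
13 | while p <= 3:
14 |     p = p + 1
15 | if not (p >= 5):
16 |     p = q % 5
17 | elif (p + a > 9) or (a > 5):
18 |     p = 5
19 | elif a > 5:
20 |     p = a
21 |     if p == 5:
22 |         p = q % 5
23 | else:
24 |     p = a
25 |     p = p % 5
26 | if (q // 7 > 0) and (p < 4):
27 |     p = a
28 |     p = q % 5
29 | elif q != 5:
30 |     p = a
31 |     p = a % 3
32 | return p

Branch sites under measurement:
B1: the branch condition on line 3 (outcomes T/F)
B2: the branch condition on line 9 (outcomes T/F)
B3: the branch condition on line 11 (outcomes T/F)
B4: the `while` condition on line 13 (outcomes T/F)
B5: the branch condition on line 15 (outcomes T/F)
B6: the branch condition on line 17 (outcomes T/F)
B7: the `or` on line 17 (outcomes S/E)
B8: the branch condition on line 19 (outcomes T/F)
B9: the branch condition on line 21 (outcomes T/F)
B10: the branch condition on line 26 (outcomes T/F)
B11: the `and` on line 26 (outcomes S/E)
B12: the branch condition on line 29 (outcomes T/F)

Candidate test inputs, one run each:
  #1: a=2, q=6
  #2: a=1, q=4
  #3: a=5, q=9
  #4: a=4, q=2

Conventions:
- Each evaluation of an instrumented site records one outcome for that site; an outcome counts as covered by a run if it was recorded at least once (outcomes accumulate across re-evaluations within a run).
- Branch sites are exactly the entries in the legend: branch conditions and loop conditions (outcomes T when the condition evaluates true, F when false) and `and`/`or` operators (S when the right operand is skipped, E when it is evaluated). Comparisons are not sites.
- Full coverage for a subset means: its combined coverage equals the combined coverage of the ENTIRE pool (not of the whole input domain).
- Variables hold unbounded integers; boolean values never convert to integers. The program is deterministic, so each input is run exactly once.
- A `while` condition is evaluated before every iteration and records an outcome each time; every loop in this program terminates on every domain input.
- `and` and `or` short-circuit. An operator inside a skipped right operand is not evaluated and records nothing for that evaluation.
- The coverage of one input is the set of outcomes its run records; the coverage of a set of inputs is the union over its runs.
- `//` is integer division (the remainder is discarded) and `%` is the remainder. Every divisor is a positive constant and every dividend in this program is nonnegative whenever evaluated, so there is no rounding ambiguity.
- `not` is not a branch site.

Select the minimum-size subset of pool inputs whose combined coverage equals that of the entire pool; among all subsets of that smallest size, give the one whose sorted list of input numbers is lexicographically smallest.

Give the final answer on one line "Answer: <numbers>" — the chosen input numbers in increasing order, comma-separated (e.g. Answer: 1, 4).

test 1 (a=2, q=6) fires B1->F, B2->T, B3->F, B4->T, B4->T, B4->T, B4->T, B4->F, B5->T, B11->S, B10->F, B12->T; hits B1=F, B2=T, B3=F, B4=T, B4=F, B5=T, B10=F, B11=S, B12=T
test 2 (a=1, q=4) fires B1->F, B2->T, B3->F, B4->F, B5->T, B11->S, B10->F, B12->T; hits B1=F, B2=T, B3=F, B4=F, B5=T, B10=F, B11=S, B12=T
test 3 (a=5, q=9) fires B1->F, B2->T, B3->T, B4->F, B5->T, B11->E, B10->F, B12->T; hits B1=F, B2=T, B3=T, B4=F, B5=T, B10=F, B11=E, B12=T
test 4 (a=4, q=2) fires B1->F, B2->T, B3->F, B4->T, B4->T, B4->F, B5->T, B11->S, B10->F, B12->T; hits B1=F, B2=T, B3=F, B4=T, B4=F, B5=T, B10=F, B11=S, B12=T
pool-wide coverage (11 outcomes): B1=F, B2=T, B3=T, B3=F, B4=T, B4=F, B5=T, B10=F, B11=S, B11=E, B12=T
size 1 is not enough: best union over all size-1 subsets is 9/11
the canonical winner is {1, 3}: size 2, full 11-outcome coverage, earliest index list among size-2 covers

Answer: 1, 3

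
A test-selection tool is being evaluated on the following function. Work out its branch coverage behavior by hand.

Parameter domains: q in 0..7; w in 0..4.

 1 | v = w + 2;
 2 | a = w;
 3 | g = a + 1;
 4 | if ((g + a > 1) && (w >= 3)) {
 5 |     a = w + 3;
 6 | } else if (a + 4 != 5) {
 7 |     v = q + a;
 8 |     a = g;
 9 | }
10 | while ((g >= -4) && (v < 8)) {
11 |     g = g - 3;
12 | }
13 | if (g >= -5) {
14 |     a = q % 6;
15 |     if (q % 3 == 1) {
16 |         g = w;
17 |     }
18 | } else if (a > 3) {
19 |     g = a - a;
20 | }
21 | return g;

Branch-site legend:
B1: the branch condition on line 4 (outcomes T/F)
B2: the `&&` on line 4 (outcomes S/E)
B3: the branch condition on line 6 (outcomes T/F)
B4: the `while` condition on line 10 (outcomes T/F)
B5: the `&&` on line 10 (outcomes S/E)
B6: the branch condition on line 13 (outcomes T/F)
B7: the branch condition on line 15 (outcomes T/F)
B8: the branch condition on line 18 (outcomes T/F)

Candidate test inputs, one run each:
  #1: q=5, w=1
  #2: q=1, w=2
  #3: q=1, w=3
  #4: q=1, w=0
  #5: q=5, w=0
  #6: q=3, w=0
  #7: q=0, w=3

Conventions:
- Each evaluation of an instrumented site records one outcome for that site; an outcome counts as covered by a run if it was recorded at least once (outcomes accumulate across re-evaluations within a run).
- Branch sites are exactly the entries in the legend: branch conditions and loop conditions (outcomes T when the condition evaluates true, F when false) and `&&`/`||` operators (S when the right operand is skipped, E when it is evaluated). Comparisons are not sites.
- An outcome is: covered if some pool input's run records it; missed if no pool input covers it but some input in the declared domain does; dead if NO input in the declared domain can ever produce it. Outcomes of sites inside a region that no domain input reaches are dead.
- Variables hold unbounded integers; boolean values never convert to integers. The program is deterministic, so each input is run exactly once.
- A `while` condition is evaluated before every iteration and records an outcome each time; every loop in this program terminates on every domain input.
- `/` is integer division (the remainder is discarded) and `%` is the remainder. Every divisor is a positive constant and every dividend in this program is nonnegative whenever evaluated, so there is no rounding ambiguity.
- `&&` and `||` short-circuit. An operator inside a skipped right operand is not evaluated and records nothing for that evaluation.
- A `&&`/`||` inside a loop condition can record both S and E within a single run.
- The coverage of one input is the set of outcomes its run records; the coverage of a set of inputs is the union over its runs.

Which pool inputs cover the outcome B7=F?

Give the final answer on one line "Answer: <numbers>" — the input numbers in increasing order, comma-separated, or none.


input #1 (q=5, w=1): never hits B7=F
input #2 (q=1, w=2): never hits B7=F
input #3 (q=1, w=3): never hits B7=F
input #4 (q=1, w=0): never hits B7=F
input #5 (q=5, w=0): hits B7=F
input #6 (q=3, w=0): hits B7=F
input #7 (q=0, w=3): hits B7=F
Answer: 5, 6, 7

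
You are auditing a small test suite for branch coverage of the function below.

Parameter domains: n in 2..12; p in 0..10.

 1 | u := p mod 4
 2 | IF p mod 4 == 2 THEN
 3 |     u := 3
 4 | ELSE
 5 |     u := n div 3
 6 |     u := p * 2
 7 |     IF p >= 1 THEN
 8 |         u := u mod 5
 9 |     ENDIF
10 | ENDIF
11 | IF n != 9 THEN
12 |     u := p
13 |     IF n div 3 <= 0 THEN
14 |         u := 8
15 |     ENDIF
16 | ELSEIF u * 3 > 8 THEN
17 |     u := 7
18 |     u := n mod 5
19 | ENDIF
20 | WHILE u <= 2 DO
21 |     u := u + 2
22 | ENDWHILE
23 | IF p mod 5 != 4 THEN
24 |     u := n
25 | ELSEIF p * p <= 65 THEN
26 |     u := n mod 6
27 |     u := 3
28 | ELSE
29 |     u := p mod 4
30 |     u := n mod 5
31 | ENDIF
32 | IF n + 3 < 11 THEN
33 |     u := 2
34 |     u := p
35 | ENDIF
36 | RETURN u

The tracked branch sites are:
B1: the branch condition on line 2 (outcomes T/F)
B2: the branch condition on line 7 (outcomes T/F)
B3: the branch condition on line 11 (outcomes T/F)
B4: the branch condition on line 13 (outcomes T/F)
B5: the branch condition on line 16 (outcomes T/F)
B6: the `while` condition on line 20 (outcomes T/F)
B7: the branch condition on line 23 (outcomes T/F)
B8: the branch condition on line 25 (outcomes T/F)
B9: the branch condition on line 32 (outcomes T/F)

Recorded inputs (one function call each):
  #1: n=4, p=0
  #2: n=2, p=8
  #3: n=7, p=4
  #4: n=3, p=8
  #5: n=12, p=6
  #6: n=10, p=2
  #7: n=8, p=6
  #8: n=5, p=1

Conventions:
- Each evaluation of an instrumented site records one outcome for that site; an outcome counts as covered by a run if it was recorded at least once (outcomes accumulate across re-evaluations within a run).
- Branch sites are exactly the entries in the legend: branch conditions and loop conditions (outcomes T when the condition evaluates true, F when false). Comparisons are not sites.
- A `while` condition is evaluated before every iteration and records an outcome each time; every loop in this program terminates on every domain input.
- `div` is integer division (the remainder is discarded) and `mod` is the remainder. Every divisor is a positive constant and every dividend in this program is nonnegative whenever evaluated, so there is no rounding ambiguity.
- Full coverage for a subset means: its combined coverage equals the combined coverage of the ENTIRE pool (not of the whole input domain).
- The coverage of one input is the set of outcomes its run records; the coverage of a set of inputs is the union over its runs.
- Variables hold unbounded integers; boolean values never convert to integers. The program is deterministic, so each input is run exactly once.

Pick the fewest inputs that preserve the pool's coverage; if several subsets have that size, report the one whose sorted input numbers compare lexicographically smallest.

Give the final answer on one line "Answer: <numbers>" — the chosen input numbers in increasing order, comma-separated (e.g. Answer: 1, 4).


run #1 (n=4, p=0) runs B1->F, B2->F, B3->T, B4->F, B6->T, B6->T, B6->F, B7->T, B9->T; records B1=F, B2=F, B3=T, B4=F, B6=T, B6=F, B7=T, B9=T
run #2 (n=2, p=8) runs B1->F, B2->T, B3->T, B4->T, B6->F, B7->T, B9->T; records B1=F, B2=T, B3=T, B4=T, B6=F, B7=T, B9=T
run #3 (n=7, p=4) runs B1->F, B2->T, B3->T, B4->F, B6->F, B7->F, B8->T, B9->T; records B1=F, B2=T, B3=T, B4=F, B6=F, B7=F, B8=T, B9=T
run #4 (n=3, p=8) runs B1->F, B2->T, B3->T, B4->F, B6->F, B7->T, B9->T; records B1=F, B2=T, B3=T, B4=F, B6=F, B7=T, B9=T
run #5 (n=12, p=6) runs B1->T, B3->T, B4->F, B6->F, B7->T, B9->F; records B1=T, B3=T, B4=F, B6=F, B7=T, B9=F
run #6 (n=10, p=2) runs B1->T, B3->T, B4->F, B6->T, B6->F, B7->T, B9->F; records B1=T, B3=T, B4=F, B6=T, B6=F, B7=T, B9=F
run #7 (n=8, p=6) runs B1->T, B3->T, B4->F, B6->F, B7->T, B9->F; records B1=T, B3=T, B4=F, B6=F, B7=T, B9=F
run #8 (n=5, p=1) runs B1->F, B2->T, B3->T, B4->F, B6->T, B6->F, B7->T, B9->T; records B1=F, B2=T, B3=T, B4=F, B6=T, B6=F, B7=T, B9=T
together the pool reaches 14 outcomes: B1=T, B1=F, B2=T, B2=F, B3=T, B4=T, B4=F, B6=T, B6=F, B7=T, B7=F, B8=T, B9=T, B9=F
checked all size-1 subsets: none covers 14 outcomes (max 8/14)
checked all size-2 subsets: none covers 14 outcomes (max 12/14)
checked all size-3 subsets: none covers 14 outcomes (max 13/14)
size 4: inputs {1, 2, 3, 5} cover all 14 outcomes, and no lexicographically smaller subset of this size does
Answer: 1, 2, 3, 5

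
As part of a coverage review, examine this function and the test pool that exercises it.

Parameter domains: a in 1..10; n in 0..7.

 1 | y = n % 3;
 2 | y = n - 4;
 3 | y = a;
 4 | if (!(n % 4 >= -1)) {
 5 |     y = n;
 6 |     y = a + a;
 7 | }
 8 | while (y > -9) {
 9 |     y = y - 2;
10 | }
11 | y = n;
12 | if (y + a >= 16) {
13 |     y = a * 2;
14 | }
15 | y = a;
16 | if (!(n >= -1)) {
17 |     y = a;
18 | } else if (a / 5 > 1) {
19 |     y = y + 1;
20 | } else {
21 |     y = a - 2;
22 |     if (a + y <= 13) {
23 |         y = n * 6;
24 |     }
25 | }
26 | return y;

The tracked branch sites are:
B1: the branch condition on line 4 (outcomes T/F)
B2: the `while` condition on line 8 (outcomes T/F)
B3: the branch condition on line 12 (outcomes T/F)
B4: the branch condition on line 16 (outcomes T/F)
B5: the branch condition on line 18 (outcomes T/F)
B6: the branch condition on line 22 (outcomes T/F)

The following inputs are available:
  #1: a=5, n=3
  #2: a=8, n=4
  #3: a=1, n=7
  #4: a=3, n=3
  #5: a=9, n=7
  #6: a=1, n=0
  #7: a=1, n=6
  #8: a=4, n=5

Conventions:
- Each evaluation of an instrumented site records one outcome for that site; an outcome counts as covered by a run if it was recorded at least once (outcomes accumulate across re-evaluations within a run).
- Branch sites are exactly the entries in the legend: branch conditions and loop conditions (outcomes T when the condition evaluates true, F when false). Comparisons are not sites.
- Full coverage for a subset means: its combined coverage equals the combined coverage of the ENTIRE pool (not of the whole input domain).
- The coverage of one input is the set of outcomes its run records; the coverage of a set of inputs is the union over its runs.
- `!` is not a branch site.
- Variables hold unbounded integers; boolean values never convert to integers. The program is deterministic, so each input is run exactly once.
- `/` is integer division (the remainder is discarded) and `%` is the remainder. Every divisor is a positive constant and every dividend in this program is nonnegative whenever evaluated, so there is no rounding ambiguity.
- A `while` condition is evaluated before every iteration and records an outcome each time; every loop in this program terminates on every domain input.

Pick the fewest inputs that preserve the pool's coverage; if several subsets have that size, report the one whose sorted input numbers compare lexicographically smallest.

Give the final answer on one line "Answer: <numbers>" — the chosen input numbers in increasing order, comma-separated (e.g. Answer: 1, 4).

run #1 (a=5, n=3) runs B1->F, B2->T, B2->T, B2->T, B2->T, B2->T, B2->T, B2->T, B2->F, B3->F, B4->F, B5->F, B6->T; records B1=F, B2=T, B2=F, B3=F, B4=F, B5=F, B6=T
run #2 (a=8, n=4) runs B1->F, B2->T, B2->T, B2->T, B2->T, B2->T, B2->T, B2->T, B2->T, B2->T, B2->F, B3->F, B4->F, B5->F, ...; records B1=F, B2=T, B2=F, B3=F, B4=F, B5=F, B6=F
run #3 (a=1, n=7) runs B1->F, B2->T, B2->T, B2->T, B2->T, B2->T, B2->F, B3->F, B4->F, B5->F, B6->T; records B1=F, B2=T, B2=F, B3=F, B4=F, B5=F, B6=T
run #4 (a=3, n=3) runs B1->F, B2->T, B2->T, B2->T, B2->T, B2->T, B2->T, B2->F, B3->F, B4->F, B5->F, B6->T; records B1=F, B2=T, B2=F, B3=F, B4=F, B5=F, B6=T
run #5 (a=9, n=7) runs B1->F, B2->T, B2->T, B2->T, B2->T, B2->T, B2->T, B2->T, B2->T, B2->T, B2->F, B3->T, B4->F, B5->F, ...; records B1=F, B2=T, B2=F, B3=T, B4=F, B5=F, B6=F
run #6 (a=1, n=0) runs B1->F, B2->T, B2->T, B2->T, B2->T, B2->T, B2->F, B3->F, B4->F, B5->F, B6->T; records B1=F, B2=T, B2=F, B3=F, B4=F, B5=F, B6=T
run #7 (a=1, n=6) runs B1->F, B2->T, B2->T, B2->T, B2->T, B2->T, B2->F, B3->F, B4->F, B5->F, B6->T; records B1=F, B2=T, B2=F, B3=F, B4=F, B5=F, B6=T
run #8 (a=4, n=5) runs B1->F, B2->T, B2->T, B2->T, B2->T, B2->T, B2->T, B2->T, B2->F, B3->F, B4->F, B5->F, B6->T; records B1=F, B2=T, B2=F, B3=F, B4=F, B5=F, B6=T
union over all inputs: B1=F, B2=T, B2=F, B3=T, B3=F, B4=F, B5=F, B6=T, B6=F (9 outcomes)
checked all size-1 subsets: none covers 9 outcomes (max 7/9)
inputs {1, 5} (size 2) cover everything; no size-2 subset with a lexicographically smaller index list covers all 9

Answer: 1, 5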